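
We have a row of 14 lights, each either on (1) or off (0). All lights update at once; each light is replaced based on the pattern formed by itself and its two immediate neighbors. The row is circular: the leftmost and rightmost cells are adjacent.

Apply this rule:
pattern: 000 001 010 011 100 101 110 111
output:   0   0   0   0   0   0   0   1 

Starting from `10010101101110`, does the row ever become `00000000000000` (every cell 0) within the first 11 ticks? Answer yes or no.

00000000000100
00000000000000
all cells are 0 at tick 2

yes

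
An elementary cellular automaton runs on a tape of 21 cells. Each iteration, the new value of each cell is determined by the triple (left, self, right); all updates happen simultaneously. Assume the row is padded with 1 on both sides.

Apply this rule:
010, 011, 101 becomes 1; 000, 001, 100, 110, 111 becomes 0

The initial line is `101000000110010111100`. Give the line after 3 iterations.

011000000100011100000
110000000100010000000
000000000100010000000

000000000100010000000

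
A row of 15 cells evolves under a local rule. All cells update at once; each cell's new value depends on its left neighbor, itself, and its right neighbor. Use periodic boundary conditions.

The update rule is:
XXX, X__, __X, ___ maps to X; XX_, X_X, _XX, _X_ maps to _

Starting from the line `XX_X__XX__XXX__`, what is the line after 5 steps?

XXXXXX____XXX_X

____XX__XX_X_XX
XXXX__XX_______
_XX_XX__XXXXXXX
______XX_XXXXX_
XXXXXX____XXX_X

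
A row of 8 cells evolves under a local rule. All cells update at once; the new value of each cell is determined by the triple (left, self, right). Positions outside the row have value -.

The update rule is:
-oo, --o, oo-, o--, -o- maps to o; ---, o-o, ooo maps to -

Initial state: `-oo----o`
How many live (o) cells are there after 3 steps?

step 1: oooo--oo
step 2: o--ooooo
step 3: oooo---o
count of o: 5

5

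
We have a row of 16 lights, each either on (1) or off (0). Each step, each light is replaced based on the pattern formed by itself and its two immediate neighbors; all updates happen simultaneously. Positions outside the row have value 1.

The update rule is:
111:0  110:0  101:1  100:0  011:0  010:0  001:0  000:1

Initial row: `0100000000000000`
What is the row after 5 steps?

1001111111111110
0000000000000001
0111111111111100
1000000000000000
0011111111111110

0011111111111110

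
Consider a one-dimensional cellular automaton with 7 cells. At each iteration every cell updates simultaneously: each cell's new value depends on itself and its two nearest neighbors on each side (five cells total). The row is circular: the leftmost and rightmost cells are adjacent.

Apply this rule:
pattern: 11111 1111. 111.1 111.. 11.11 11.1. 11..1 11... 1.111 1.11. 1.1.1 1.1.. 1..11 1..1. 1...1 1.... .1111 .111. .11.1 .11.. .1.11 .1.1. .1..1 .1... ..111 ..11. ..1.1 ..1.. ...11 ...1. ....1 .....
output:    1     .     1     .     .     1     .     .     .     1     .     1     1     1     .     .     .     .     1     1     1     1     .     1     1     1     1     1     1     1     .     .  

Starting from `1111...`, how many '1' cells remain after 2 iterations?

3

1.....1
1....11
count of 1: 3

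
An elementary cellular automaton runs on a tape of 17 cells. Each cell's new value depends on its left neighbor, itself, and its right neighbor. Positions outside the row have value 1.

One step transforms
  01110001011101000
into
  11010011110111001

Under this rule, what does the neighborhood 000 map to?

At position 5 the neighborhood is 000; the next row has 0 there.

0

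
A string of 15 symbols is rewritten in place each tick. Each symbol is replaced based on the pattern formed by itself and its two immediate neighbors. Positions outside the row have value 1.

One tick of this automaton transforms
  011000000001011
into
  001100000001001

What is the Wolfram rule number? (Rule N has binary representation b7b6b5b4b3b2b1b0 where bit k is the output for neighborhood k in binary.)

212

position 14: 111 → 1  (bit 7 = 1)
position 2: 110 → 1  (bit 6 = 1)
position 0: 101 → 0  (bit 5 = 0)
position 3: 100 → 1  (bit 4 = 1)
position 1: 011 → 0  (bit 3 = 0)
position 11: 010 → 1  (bit 2 = 1)
position 10: 001 → 0  (bit 1 = 0)
position 4: 000 → 0  (bit 0 = 0)
bits b7..b0 = 11010100 = 212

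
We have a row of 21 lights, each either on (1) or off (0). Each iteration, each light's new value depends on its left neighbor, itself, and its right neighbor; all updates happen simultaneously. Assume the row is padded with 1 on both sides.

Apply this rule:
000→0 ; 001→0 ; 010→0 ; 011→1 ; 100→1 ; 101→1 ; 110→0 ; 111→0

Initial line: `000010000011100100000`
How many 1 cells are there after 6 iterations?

iteration 1: 100001000010010010000
iteration 2: 010000100001001001000
iteration 3: 101000010000100100100
iteration 4: 010100001000010010010
iteration 5: 101010000100001001001
iteration 6: 010101000010000100101
count of 1: 7

7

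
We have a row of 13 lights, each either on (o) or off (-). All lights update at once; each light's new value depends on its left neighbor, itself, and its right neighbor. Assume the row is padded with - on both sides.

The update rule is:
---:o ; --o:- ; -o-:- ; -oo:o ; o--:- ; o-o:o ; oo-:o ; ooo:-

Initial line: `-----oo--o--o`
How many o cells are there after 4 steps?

oooo-oo------
o--oooo-ooooo
---o--ooo---o
oo----o-o-o--
count of o: 5

5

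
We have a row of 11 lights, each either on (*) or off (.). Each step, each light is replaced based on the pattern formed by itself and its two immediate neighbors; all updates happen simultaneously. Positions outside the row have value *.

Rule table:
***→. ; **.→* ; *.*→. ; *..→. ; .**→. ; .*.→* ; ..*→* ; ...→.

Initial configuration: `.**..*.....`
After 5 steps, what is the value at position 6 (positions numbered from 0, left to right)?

..*.**....*
.**..*...*.
..*.**..**.
.**..*.*.*.
..*.**.*.*.
position 6 holds .

.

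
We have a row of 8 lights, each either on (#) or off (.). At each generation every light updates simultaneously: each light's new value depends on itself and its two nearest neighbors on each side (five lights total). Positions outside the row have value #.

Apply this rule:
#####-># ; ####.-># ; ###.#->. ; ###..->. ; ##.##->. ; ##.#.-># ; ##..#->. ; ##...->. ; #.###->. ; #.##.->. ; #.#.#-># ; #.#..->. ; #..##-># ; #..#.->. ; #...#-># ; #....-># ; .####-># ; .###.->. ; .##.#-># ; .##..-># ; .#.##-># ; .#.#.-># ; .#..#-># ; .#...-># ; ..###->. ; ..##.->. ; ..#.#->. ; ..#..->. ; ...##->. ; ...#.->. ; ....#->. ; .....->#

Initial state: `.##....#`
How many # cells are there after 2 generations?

..#.#...
...#.##.
count of #: 3

3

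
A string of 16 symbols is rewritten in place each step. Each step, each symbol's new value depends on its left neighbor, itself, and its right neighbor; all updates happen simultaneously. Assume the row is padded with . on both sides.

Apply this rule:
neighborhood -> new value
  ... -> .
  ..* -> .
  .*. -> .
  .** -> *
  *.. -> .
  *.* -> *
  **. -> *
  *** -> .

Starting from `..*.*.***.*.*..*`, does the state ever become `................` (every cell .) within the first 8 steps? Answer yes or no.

...*.**.**.*....
....*******.....
....*.....*.....
................
all cells are . at step 4

yes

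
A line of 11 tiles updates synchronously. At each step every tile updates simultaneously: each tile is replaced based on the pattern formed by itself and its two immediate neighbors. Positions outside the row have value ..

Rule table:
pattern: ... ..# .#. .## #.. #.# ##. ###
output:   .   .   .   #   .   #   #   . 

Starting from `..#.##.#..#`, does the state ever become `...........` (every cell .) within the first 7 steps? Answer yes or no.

yes

...####....
...#..#....
...........
all cells are . at step 3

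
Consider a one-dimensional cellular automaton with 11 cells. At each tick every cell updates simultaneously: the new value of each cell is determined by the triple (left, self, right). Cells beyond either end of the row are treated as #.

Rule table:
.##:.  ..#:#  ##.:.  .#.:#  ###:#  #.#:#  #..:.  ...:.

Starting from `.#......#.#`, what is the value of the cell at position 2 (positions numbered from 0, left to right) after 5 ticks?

##.....###.
#.....#.#.#
.....#####.
....#.###.#
...###.#.#.
position 2 holds .

.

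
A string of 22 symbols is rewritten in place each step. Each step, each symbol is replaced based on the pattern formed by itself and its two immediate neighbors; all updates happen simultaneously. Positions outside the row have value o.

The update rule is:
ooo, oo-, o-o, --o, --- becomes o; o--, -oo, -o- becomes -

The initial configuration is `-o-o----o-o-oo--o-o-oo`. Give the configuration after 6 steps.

o-o--ooo-o-o-o-o-o-o-o
oo--o-ooo-o-o-o-o-o-o-
oo-o-o-ooo-o-o-o-o-o-o
ooo-o-o-ooo-o-o-o-o-o-
oooo-o-o-ooo-o-o-o-o-o
ooooo-o-o-ooo-o-o-o-o-

ooooo-o-o-ooo-o-o-o-o-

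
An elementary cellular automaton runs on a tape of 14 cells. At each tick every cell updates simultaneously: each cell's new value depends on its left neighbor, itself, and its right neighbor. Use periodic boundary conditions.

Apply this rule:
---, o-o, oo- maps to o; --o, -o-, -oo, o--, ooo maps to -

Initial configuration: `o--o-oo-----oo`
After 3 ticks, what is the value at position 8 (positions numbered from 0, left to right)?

o---o-o-ooo---
--o--o-o--o-o-
o-----o----o--
position 8 holds -

-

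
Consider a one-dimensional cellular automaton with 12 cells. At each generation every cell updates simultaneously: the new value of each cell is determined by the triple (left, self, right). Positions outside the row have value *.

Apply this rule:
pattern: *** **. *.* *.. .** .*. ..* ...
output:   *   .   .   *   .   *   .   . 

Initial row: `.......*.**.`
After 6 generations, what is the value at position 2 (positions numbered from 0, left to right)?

*......*....
.*.....**...
.**......*..
...*.....**.
*..**.......
.*...*......
position 2 holds .

.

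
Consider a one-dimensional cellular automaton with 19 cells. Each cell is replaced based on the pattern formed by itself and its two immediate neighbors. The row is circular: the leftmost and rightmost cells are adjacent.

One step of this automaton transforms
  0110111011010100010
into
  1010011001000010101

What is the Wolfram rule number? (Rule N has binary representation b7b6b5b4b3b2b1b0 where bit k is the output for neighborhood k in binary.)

position 5: 111 → 1  (bit 7 = 1)
position 2: 110 → 1  (bit 6 = 1)
position 3: 101 → 0  (bit 5 = 0)
position 14: 100 → 1  (bit 4 = 1)
position 1: 011 → 0  (bit 3 = 0)
position 11: 010 → 0  (bit 2 = 0)
position 0: 001 → 1  (bit 1 = 1)
position 15: 000 → 0  (bit 0 = 0)
bits b7..b0 = 11010010 = 210

210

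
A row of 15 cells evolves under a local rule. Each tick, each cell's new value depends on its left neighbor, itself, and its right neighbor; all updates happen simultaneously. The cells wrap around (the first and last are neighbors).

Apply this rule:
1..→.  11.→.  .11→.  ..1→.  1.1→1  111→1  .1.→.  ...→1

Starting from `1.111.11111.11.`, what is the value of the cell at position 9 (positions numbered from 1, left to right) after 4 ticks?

.1.1.1.111.1..1
1.1.1.1.1.1....
.1.1.1.1.1..11.
..1.1.1.1......
position 9 holds 1

1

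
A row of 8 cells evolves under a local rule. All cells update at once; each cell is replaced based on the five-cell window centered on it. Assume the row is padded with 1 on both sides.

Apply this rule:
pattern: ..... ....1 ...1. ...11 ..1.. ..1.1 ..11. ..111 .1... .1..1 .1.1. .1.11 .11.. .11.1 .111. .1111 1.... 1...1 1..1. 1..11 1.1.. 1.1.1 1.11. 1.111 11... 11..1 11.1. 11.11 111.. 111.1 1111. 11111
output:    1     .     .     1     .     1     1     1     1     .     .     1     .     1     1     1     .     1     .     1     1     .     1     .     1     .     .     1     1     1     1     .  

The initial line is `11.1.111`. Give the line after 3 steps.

11....11

11..1.1.
11..1..1
11....11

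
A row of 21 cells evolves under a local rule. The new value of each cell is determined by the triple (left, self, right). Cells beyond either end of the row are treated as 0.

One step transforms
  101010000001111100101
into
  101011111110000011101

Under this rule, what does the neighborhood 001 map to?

1

At position 10 the neighborhood is 001; the next row has 1 there.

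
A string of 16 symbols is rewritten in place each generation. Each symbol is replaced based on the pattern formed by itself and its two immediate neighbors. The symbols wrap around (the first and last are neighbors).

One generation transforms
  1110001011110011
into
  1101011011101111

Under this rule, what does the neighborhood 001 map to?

At position 5 the neighborhood is 001; the next row has 1 there.

1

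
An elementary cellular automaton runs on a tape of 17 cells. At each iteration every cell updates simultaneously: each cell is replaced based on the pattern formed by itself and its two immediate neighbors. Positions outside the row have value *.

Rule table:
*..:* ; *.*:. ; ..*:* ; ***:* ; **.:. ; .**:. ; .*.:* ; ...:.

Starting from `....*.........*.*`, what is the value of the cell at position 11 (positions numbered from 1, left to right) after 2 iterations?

.

*..***.......**..
.**.*.*.....*..**
position 11 holds .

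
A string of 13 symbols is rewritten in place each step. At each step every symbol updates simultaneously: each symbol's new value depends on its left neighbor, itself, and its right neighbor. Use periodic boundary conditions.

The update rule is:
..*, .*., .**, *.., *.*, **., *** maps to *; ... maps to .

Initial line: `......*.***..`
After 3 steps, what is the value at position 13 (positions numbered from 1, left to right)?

step 1: .....*******.
step 2: ....*********
step 3: *..**********
position 13 holds *

*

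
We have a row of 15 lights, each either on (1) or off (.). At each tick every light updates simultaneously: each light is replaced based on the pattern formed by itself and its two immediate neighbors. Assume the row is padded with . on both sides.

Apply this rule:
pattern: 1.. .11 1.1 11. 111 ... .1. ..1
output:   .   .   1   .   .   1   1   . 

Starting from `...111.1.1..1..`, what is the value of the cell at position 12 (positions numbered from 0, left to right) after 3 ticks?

tick 1: 11....1111..1.1
tick 2: ...11.......111
tick 3: 11....11111....
position 12 holds .

.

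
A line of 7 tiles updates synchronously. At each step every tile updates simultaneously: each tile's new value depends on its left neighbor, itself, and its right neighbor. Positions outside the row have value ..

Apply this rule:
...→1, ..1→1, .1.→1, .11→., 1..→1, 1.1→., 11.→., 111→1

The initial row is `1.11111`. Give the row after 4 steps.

11111.1

step 1: 1..111.
step 2: 111.1.1
step 3: .1..1.1
step 4: 11111.1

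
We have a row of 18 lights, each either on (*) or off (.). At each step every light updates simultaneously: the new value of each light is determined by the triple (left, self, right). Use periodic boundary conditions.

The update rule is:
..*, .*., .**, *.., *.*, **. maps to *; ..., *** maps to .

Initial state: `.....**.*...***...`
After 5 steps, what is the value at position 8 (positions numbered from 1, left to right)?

.

....******.**.**..
...**....********.
..****..**......**
***..******....***
..****....**..**..
position 8 holds .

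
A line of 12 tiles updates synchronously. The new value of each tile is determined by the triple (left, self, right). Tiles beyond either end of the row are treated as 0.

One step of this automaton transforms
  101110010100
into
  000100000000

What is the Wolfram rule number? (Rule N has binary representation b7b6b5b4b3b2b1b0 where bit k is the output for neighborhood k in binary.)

position 3: 111 → 1  (bit 7 = 1)
position 4: 110 → 0  (bit 6 = 0)
position 1: 101 → 0  (bit 5 = 0)
position 5: 100 → 0  (bit 4 = 0)
position 2: 011 → 0  (bit 3 = 0)
position 0: 010 → 0  (bit 2 = 0)
position 6: 001 → 0  (bit 1 = 0)
position 11: 000 → 0  (bit 0 = 0)
bits b7..b0 = 10000000 = 128

128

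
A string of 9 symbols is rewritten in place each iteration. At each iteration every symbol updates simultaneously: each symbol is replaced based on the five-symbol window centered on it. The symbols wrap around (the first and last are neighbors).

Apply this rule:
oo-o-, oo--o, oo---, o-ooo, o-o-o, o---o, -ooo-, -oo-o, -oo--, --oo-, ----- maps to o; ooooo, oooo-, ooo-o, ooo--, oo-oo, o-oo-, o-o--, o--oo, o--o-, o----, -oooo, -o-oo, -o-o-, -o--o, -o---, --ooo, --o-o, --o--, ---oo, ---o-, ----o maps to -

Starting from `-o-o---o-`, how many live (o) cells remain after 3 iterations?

-----o---
ooo-----o
---o-o---
count of o: 2

2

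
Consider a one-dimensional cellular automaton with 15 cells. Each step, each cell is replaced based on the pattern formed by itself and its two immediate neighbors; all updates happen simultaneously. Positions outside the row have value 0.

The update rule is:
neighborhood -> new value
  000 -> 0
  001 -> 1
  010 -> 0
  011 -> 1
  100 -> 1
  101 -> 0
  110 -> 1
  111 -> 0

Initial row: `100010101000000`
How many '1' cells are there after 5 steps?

010100000100000
100010001010000
010101010001000
100000001010100
010000010000010
count of 1: 3

3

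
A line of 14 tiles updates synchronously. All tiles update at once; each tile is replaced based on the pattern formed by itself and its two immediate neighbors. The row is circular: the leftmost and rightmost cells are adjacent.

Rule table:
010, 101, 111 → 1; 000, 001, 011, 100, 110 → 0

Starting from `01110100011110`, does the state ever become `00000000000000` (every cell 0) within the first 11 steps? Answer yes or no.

00101100001100
00110000000000
00000000000000
all cells are 0 at step 3

yes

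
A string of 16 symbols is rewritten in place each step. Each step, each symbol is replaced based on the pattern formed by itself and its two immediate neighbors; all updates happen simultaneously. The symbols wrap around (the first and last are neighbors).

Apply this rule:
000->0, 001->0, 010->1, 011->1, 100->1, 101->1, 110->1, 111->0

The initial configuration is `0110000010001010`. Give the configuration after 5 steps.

0111000011001111
1101100011101001
0111110010111101
1100011011100111
0110011110110100

0110011110110100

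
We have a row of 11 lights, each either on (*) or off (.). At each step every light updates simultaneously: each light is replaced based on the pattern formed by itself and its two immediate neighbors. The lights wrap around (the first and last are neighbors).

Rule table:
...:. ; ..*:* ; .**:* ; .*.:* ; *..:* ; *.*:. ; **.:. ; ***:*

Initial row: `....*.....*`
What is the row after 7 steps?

..**..**..*

*..***...**
.****.*.***
.***..*.**.
***.***.*.*
**..**..*.*
*.***.***.*
..**..**..*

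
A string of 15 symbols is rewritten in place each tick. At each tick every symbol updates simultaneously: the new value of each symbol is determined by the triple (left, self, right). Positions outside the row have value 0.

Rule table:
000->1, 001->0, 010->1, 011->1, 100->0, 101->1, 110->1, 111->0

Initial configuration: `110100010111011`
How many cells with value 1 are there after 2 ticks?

tick 1: 111101011101111
tick 2: 100111110111001
count of 1: 10

10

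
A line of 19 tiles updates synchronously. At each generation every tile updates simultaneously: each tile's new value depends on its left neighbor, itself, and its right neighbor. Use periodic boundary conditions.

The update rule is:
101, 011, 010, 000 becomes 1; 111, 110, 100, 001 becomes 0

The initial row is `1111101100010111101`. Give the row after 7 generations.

1000101011101101111

0000011001011100011
0111010001110001010
0100110101000101110
0100101111010111000
0100111000111100011
1100100010100001010
1000101011101101111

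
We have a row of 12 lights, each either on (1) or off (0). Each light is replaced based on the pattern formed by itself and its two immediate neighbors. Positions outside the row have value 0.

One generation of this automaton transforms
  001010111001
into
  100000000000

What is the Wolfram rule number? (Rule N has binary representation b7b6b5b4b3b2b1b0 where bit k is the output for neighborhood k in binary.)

1

position 7: 111 → 0  (bit 7 = 0)
position 8: 110 → 0  (bit 6 = 0)
position 3: 101 → 0  (bit 5 = 0)
position 9: 100 → 0  (bit 4 = 0)
position 6: 011 → 0  (bit 3 = 0)
position 2: 010 → 0  (bit 2 = 0)
position 1: 001 → 0  (bit 1 = 0)
position 0: 000 → 1  (bit 0 = 1)
bits b7..b0 = 00000001 = 1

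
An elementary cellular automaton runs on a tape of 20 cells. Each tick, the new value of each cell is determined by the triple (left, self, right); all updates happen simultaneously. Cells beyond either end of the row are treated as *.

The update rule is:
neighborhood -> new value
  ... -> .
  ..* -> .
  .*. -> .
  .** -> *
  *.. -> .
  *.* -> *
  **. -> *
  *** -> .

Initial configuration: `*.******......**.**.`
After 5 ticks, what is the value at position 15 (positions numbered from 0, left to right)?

.

***....*......******
..*...........*.....
....................
....................  (fixed point — unchanged through tick 5)
position 15 holds .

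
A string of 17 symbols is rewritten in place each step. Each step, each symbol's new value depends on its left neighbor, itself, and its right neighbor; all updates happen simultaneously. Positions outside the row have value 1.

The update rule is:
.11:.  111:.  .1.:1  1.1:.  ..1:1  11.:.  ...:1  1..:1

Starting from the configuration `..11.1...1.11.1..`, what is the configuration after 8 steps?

..111.....1111...

step 1: 11...11111....111
step 2: ..111.....1111...
step 3: 11...11111....111  (repeats step 1; period 2)
step 8: ..111.....1111...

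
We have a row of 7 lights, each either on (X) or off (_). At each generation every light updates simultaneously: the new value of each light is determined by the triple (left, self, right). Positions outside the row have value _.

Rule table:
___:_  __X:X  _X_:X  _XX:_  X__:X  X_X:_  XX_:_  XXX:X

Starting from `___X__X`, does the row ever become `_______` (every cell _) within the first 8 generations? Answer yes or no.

generation 1: __XXXXX
generation 2: _X_XXX_
generation 3: XX__X_X
generation 4: __XXX_X
generation 5: _X_X__X
generation 6: XX_XXXX
generation 7: ____XX_
generation 8: ___X__X
generation 8 is ___X__X, still not uniform _

no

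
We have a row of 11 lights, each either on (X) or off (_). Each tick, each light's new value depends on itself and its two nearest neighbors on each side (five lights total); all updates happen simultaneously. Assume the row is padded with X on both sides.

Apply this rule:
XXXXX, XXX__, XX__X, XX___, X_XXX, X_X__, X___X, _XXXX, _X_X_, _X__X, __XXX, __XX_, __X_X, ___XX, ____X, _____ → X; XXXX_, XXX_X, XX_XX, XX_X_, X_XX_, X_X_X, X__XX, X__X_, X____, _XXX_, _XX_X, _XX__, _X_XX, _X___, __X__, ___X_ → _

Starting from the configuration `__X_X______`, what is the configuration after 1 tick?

X_XXX__XXXX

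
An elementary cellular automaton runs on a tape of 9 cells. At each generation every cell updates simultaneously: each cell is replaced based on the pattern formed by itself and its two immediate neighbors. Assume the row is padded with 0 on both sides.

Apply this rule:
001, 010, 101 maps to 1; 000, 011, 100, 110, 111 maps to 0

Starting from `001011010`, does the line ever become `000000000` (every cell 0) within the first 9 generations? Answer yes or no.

011100110
100001000
100011000
100100000
101100000
110000000
000000000
all cells are 0 at generation 7

yes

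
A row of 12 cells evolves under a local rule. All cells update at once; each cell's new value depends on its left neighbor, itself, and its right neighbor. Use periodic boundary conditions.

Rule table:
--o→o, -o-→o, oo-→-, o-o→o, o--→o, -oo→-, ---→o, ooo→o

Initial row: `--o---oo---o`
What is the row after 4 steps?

ooo-oooooo-o

oooooo--oooo
ooooo-oo-ooo
oooo-o--o-oo
ooo-oooooo-o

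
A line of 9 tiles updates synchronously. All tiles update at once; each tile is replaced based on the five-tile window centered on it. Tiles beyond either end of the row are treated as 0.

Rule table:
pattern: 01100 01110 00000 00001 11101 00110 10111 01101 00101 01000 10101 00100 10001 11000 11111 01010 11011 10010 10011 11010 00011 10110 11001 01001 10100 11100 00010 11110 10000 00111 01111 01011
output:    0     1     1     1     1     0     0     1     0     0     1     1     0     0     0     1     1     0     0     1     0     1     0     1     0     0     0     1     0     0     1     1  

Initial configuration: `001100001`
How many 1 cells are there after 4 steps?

3

100000101
100110010
110000010
000011010
count of 1: 3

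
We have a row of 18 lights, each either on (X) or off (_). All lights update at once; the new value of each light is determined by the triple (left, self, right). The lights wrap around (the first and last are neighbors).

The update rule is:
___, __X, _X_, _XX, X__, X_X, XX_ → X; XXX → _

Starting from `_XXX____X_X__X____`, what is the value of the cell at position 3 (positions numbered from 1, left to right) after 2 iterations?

iteration 1: XX_XXXXXXXXXXXXXXX
iteration 2: _XXX______________
position 3 holds X

X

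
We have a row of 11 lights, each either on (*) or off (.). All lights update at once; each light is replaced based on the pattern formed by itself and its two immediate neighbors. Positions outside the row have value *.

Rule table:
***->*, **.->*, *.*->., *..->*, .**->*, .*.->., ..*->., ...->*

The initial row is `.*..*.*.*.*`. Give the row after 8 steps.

**.******.*

step 1: ..*.......*
step 2: *..******.*
step 3: **.******.*
step 4: **.******.*  (fixed point — unchanged through step 8)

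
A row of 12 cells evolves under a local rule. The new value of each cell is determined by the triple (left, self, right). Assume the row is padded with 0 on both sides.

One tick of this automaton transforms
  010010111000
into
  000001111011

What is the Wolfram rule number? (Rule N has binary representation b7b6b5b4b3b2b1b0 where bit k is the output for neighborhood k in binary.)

position 7: 111 → 1  (bit 7 = 1)
position 8: 110 → 1  (bit 6 = 1)
position 5: 101 → 1  (bit 5 = 1)
position 2: 100 → 0  (bit 4 = 0)
position 6: 011 → 1  (bit 3 = 1)
position 1: 010 → 0  (bit 2 = 0)
position 0: 001 → 0  (bit 1 = 0)
position 10: 000 → 1  (bit 0 = 1)
bits b7..b0 = 11101001 = 233

233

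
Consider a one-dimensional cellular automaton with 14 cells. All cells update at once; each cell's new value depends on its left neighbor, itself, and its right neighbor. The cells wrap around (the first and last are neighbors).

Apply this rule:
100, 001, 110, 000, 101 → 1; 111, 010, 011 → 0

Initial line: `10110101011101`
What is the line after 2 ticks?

01101101011011

tick 1: 11011010100110
tick 2: 01101101011011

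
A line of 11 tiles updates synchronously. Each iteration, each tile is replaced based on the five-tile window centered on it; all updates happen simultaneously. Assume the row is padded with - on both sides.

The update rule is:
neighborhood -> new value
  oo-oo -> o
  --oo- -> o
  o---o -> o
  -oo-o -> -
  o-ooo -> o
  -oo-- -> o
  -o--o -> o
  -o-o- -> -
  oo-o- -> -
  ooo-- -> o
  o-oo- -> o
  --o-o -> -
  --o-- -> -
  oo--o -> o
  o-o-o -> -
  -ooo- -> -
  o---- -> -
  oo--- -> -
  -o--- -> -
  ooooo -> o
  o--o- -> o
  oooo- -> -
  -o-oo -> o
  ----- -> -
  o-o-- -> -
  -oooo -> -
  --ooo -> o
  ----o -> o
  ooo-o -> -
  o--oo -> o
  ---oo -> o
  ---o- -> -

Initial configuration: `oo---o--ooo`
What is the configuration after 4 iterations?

ooo--------

oo-o--ooo-o
o---ooo----
--ooo-o----
ooo--------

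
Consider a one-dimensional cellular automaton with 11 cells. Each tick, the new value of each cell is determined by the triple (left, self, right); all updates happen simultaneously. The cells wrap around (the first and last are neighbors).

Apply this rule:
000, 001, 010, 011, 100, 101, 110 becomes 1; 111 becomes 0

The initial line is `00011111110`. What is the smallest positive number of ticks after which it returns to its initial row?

tick 1: 11110000011
tick 2: 00011111110

2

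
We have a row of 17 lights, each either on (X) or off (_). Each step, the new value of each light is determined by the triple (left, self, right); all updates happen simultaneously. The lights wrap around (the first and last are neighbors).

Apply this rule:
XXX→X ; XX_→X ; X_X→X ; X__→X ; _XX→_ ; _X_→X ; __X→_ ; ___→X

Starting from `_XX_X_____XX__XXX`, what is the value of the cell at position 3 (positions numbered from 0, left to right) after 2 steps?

X

X_XXXXXXX__XX__XX
XX_XXXXXXX__XX__X
position 3 holds X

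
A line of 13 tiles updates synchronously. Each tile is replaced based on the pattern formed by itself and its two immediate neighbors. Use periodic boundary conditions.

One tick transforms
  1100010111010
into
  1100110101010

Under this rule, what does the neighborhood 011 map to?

1

At position 0 the neighborhood is 011; the next row has 1 there.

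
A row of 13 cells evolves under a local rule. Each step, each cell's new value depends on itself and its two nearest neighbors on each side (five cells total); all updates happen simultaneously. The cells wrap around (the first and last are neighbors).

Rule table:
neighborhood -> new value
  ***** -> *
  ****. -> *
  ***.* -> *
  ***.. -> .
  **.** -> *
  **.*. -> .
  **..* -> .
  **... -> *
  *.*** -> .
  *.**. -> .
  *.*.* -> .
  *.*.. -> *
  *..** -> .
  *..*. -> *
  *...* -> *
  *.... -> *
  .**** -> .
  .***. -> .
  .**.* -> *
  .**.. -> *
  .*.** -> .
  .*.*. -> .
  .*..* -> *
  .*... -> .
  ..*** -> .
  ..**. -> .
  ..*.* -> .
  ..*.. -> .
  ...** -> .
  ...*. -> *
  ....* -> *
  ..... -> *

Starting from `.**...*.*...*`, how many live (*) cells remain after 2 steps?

5

step 1: ..****..*.**.
step 2: *...*..*...**
count of *: 5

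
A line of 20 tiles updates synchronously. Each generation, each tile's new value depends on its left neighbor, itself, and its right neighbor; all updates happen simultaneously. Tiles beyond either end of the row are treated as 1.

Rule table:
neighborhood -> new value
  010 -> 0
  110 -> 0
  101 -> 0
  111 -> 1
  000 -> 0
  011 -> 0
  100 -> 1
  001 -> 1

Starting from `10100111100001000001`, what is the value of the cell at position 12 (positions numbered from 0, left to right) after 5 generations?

00011011010010100010
10100000001100010100
00010000010010100011
10101000101100010101
00000101000010100000
position 12 holds 1

1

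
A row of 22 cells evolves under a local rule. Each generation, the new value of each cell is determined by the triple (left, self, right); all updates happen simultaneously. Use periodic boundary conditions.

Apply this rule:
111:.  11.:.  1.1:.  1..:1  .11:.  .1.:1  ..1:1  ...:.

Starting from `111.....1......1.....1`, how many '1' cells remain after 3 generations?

...1...111....111...1.
..111.1...1..1...1.111
11....11.111111.11....
count of 1: 12

12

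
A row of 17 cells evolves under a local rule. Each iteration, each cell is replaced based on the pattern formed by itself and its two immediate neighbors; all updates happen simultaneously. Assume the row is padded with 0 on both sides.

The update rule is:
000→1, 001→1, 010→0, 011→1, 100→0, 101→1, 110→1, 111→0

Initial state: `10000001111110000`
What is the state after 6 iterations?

00111111000010111
11100001011101101
10101110110111110
01011011111100010
10111110000101100
01100010111011101

01100010111011101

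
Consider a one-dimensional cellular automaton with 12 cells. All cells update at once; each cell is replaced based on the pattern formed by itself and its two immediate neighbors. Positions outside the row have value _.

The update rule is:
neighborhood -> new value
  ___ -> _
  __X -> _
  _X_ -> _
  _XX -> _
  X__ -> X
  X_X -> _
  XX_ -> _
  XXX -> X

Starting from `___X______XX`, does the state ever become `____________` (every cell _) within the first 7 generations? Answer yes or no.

no

____X_______
_____X______
______X_____
_______X____
________X___
_________X__
__________X_
generation 7 is __________X_, still not uniform _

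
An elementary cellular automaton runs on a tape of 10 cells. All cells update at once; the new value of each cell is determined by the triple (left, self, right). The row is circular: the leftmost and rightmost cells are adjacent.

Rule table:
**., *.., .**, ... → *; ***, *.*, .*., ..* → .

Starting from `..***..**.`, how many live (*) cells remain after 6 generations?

generation 1: *.*.**.***
generation 2: *...**.*..
generation 3: .**.**..*.
generation 4: .**.***..*
generation 5: .**.*.**..
generation 6: .**...****
count of *: 6

6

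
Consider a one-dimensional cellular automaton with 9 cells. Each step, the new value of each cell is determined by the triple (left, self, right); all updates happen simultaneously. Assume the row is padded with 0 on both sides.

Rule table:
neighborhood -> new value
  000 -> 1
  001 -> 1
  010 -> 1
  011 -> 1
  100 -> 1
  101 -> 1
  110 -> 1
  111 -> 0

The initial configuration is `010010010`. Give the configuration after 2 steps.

111111111
100000001

100000001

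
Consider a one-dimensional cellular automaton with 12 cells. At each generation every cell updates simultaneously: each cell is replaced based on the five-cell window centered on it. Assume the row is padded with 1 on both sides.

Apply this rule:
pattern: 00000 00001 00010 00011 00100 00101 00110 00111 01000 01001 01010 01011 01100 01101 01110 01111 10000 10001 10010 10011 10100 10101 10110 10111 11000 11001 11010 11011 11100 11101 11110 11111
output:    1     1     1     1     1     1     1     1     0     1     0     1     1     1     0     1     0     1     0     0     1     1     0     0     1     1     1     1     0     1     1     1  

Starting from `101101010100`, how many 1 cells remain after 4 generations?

10

generation 1: 110111010110
generation 2: 111001111011
generation 3: 110101111101
generation 4: 111110111110
count of 1: 10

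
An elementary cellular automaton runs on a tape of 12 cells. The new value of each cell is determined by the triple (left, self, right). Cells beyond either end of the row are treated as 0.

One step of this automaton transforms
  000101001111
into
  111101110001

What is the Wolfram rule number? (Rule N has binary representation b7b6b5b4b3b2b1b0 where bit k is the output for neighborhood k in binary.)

87

position 9: 111 → 0  (bit 7 = 0)
position 11: 110 → 1  (bit 6 = 1)
position 4: 101 → 0  (bit 5 = 0)
position 6: 100 → 1  (bit 4 = 1)
position 8: 011 → 0  (bit 3 = 0)
position 3: 010 → 1  (bit 2 = 1)
position 2: 001 → 1  (bit 1 = 1)
position 0: 000 → 1  (bit 0 = 1)
bits b7..b0 = 01010111 = 87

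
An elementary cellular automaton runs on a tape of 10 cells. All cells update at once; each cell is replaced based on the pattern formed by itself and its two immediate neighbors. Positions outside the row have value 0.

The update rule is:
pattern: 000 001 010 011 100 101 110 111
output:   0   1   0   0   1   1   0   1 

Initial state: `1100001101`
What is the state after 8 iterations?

0010010010
0101101101
1010010010
0101101101  (repeats iteration 2; period 2)
iteration 8: 0101101101

0101101101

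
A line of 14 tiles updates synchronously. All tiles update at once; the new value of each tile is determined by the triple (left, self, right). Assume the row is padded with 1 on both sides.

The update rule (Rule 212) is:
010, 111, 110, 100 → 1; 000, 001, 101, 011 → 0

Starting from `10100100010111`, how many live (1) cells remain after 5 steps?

10110110010011
10010011011001
11011001001100
11001101100110
11100100110010
count of 1: 7

7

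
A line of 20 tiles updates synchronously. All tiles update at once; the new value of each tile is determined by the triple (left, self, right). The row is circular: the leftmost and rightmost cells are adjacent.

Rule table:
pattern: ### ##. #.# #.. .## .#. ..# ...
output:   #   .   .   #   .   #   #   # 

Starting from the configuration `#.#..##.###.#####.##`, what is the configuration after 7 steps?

step 1: ..###....#...###...#
step 2: ##.#.########.#.####
step 3: #..#..######..#..###
step 4: .#####.####.#####.##
step 5: ..###...##...###....
step 6: ##.#.###..###.#.####
step 7: #..#..#.##.#..#..###

#..#..#.##.#..#..###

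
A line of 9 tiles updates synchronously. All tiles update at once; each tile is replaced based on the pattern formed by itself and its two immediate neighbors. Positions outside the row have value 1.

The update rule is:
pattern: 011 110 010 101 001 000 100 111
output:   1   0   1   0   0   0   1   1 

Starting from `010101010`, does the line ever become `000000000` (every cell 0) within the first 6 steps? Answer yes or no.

010101010  (fixed point — unchanged through step 6)
step 6 is 010101010, still not uniform 0

no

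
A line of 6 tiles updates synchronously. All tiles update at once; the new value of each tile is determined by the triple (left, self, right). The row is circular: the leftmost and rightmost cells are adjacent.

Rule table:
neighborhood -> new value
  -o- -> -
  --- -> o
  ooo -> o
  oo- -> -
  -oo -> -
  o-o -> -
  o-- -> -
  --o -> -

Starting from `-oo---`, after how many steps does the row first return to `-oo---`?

2

----oo
-oo---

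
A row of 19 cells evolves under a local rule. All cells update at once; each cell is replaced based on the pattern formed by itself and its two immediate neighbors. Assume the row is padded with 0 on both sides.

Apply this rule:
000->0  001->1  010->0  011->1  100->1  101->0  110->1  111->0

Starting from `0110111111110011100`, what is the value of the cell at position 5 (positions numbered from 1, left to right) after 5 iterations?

1

1110100000011110110
1010010000110010111
0001101001111100101
0011100111000111000
0110111101101101100
position 5 holds 1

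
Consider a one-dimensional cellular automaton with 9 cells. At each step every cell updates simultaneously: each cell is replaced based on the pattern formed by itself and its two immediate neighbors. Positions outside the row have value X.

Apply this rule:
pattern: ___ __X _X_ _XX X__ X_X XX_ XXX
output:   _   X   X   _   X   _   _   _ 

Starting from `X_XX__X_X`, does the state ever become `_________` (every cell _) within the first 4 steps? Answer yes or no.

no

step 1: ____XXX__
step 2: X__X___XX
step 3: _XXXX_X__
step 4: ______XXX
step 4 is ______XXX, still not uniform _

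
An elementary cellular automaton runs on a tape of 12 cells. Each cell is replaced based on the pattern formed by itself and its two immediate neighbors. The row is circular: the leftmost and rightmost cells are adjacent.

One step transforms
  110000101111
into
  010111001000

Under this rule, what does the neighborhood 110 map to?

At position 1 the neighborhood is 110; the next row has 1 there.

1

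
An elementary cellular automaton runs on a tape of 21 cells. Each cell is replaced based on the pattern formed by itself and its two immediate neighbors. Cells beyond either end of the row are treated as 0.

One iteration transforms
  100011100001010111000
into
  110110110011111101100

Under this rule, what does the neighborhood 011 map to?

1

At position 4 the neighborhood is 011; the next row has 1 there.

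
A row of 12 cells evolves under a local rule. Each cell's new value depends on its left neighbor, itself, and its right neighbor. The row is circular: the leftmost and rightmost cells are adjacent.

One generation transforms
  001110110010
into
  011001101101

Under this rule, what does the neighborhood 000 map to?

At position 0 the neighborhood is 000; the next row has 0 there.

0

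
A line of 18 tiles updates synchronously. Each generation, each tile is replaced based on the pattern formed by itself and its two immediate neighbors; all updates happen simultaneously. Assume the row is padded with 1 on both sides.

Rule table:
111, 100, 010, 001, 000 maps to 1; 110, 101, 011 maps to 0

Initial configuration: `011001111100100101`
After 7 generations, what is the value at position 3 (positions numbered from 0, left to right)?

1

000110111011111100
111000010001111011
110111111110110001
100011111100001110
011101111011110100
001000110001100111
111111001110011011
position 3 holds 1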